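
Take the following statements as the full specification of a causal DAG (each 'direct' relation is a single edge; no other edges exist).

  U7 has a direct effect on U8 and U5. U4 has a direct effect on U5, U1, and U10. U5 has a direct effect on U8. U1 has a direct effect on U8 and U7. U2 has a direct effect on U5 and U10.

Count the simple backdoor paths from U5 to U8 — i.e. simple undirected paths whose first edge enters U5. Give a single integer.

6

A backdoor path from U5 to U8 is any simple undirected path whose first edge points into U5 (i.e. leaves U5 via a parent).
Parents of U5: {U2, U4, U7}.
Enumerating:
  P1: U5 <- U4 -> U1 -> U7 -> U8
  P2: U5 <- U4 -> U1 -> U8
  P3: U5 <- U7 <- U1 -> U8
  P4: U5 <- U7 -> U8
  P5: U5 <- U2 -> U10 <- U4 -> U1 -> U7 -> U8
  P6: U5 <- U2 -> U10 <- U4 -> U1 -> U8
That exhausts the simple backdoor paths. Count: 6.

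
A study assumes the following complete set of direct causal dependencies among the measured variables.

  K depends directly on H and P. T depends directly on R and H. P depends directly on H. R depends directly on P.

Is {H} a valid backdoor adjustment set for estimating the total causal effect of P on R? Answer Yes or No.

Yes

Backdoor paths from P to R (paths whose first edge points into P):
  P1: P <- H -> T <- R
Condition 1 (no descendant of P in the set): holds — descendants of P are {K, R, T}; none are in {H}.
Condition 2 (every backdoor path blocked by {H}):
  P1: blocked at fork node H ∈ conditioning set.
{H} satisfies the backdoor criterion.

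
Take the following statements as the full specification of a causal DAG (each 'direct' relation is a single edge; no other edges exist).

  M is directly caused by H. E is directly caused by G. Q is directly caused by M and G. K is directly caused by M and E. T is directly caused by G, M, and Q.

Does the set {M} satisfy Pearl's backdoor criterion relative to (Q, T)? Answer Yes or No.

No

Backdoor paths from Q to T (paths whose first edge points into Q):
  P1: Q <- G -> E -> K <- M -> T
  P2: Q <- G -> T
  P3: Q <- M -> K <- E <- G -> T
  P4: Q <- M -> T
Condition 1 (no descendant of Q in the set): holds — descendants of Q are {T}; none are in {M}.
Condition 2 (every backdoor path blocked by {M}):
  P1: blocked at collider K (neither it nor any descendant is in the conditioning set).
  P2: open — no interior node is in the conditioning set.
  P3: blocked at fork node M ∈ conditioning set.
  P4: blocked at fork node M ∈ conditioning set.
{M} does not satisfy the backdoor criterion.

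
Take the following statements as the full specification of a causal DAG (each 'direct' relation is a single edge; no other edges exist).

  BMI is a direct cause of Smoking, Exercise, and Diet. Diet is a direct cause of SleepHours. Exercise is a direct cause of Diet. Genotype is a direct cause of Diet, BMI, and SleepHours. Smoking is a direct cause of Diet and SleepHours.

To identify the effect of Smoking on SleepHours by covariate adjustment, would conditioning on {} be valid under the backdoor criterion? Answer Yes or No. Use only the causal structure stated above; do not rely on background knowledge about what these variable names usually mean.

Backdoor paths from Smoking to SleepHours (paths whose first edge points into Smoking):
  P1: Smoking <- BMI <- Genotype -> Diet -> SleepHours
  P2: Smoking <- BMI <- Genotype -> SleepHours
  P3: Smoking <- BMI -> Exercise -> Diet <- Genotype -> SleepHours
  P4: Smoking <- BMI -> Exercise -> Diet -> SleepHours
  P5: Smoking <- BMI -> Diet <- Genotype -> SleepHours
  P6: Smoking <- BMI -> Diet -> SleepHours
Condition 1 (no descendant of Smoking in the set): holds — descendants of Smoking are {Diet, SleepHours}; none are in {}.
Condition 2 (every backdoor path blocked by {}):
  P1: open — no interior node is in the conditioning set.
  P2: open — no interior node is in the conditioning set.
  P3: blocked at collider Diet (neither it nor any descendant is in the conditioning set).
  P4: open — no interior node is in the conditioning set.
  P5: blocked at collider Diet (neither it nor any descendant is in the conditioning set).
  P6: open — no interior node is in the conditioning set.
{} does not satisfy the backdoor criterion.

No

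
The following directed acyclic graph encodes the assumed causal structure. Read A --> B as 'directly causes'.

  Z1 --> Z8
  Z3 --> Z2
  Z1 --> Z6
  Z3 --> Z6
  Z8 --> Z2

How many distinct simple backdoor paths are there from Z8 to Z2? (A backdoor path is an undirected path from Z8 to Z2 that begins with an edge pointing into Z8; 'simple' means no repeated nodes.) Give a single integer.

A backdoor path from Z8 to Z2 is any simple undirected path whose first edge points into Z8 (i.e. leaves Z8 via a parent).
Parents of Z8: {Z1}.
Enumerating:
  P1: Z8 <- Z1 -> Z6 <- Z3 -> Z2
That exhausts the simple backdoor paths. Count: 1.

1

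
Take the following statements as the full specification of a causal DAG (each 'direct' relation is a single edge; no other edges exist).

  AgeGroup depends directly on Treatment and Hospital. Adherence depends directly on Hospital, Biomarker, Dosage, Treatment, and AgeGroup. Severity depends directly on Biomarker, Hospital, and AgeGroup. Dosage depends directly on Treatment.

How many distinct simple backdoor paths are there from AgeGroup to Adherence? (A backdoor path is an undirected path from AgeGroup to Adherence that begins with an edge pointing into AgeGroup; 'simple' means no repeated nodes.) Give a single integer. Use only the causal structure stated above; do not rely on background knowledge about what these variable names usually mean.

4

A backdoor path from AgeGroup to Adherence is any simple undirected path whose first edge points into AgeGroup (i.e. leaves AgeGroup via a parent).
Parents of AgeGroup: {Hospital, Treatment}.
Enumerating:
  P1: AgeGroup <- Hospital -> Severity <- Biomarker -> Adherence
  P2: AgeGroup <- Hospital -> Adherence
  P3: AgeGroup <- Treatment -> Dosage -> Adherence
  P4: AgeGroup <- Treatment -> Adherence
That exhausts the simple backdoor paths. Count: 4.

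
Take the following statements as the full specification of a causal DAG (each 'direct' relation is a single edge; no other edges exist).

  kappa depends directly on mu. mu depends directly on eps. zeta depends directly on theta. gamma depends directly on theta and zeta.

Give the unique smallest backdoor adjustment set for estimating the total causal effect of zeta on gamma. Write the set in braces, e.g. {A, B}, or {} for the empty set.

{theta}

Variables eligible for adjustment (non-descendants of zeta, excluding zeta and gamma): {eps, kappa, mu, theta}.
Backdoor paths from zeta to gamma:
  P1: zeta <- theta -> gamma
The empty set is not sufficient: P1 (zeta <- theta -> gamma) has no collider blocking it and no conditioned non-collider, so it is open.
Try {theta}:
  P1: blocked at fork node theta ∈ conditioning set.
{theta} contains no descendant of zeta and blocks every backdoor path.
No other singleton works — e.g. {eps} leaves P1 open — so {theta} is the unique smallest valid adjustment set.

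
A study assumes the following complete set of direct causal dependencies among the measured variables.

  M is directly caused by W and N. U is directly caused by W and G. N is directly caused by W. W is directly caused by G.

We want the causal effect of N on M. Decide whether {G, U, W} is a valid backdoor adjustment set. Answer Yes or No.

Yes

Backdoor paths from N to M (paths whose first edge points into N):
  P1: N <- W -> M
Condition 1 (no descendant of N in the set): holds — descendants of N are {M}; none are in {G, U, W}.
Condition 2 (every backdoor path blocked by {G, U, W}):
  P1: blocked at fork node W ∈ conditioning set.
{G, U, W} satisfies the backdoor criterion.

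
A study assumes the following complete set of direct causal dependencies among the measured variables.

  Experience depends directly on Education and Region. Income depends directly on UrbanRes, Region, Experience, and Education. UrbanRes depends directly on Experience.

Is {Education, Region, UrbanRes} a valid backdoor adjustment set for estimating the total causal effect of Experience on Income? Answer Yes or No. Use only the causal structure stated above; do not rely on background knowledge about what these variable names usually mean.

Backdoor paths from Experience to Income (paths whose first edge points into Experience):
  P1: Experience <- Education -> Income
  P2: Experience <- Region -> Income
Condition 1 (no descendant of Experience in the set): FAILS — UrbanRes is a descendant of Experience.
Condition 2 (every backdoor path blocked by {Education, Region, UrbanRes}):
  P1: blocked at fork node Education ∈ conditioning set.
  P2: blocked at fork node Region ∈ conditioning set.
{Education, Region, UrbanRes} does not satisfy the backdoor criterion.

No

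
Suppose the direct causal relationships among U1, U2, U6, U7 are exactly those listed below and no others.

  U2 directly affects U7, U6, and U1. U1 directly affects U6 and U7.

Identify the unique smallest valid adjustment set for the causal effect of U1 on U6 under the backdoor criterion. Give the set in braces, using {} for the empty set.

{U2}

Variables eligible for adjustment (non-descendants of U1, excluding U1 and U6): {U2}.
Backdoor paths from U1 to U6:
  P1: U1 <- U2 -> U6
The empty set is not sufficient: P1 (U1 <- U2 -> U6) has no collider blocking it and no conditioned non-collider, so it is open.
Try {U2}:
  P1: blocked at fork node U2 ∈ conditioning set.
{U2} contains no descendant of U1 and blocks every backdoor path.
{U2} is the unique smallest valid adjustment set.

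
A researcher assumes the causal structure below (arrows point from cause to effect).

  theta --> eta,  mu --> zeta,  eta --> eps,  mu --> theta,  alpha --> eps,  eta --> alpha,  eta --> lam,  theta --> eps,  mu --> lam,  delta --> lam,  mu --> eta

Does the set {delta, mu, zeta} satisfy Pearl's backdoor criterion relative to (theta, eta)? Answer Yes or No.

Backdoor paths from theta to eta (paths whose first edge points into theta):
  P1: theta <- mu -> eta
  P2: theta <- mu -> lam <- eta
Condition 1 (no descendant of theta in the set): holds — descendants of theta are {alpha, eps, eta, lam}; none are in {delta, mu, zeta}.
Condition 2 (every backdoor path blocked by {delta, mu, zeta}):
  P1: blocked at fork node mu ∈ conditioning set.
  P2: blocked at fork node mu ∈ conditioning set.
{delta, mu, zeta} satisfies the backdoor criterion.

Yes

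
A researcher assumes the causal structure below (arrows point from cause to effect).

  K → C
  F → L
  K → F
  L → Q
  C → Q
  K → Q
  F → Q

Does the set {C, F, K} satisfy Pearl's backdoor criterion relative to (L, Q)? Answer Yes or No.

Yes

Backdoor paths from L to Q (paths whose first edge points into L):
  P1: L <- F <- K -> C -> Q
  P2: L <- F <- K -> Q
  P3: L <- F -> Q
Condition 1 (no descendant of L in the set): holds — descendants of L are {Q}; none are in {C, F, K}.
Condition 2 (every backdoor path blocked by {C, F, K}):
  P1: blocked at chain node F ∈ conditioning set.
  P2: blocked at chain node F ∈ conditioning set.
  P3: blocked at fork node F ∈ conditioning set.
{C, F, K} satisfies the backdoor criterion.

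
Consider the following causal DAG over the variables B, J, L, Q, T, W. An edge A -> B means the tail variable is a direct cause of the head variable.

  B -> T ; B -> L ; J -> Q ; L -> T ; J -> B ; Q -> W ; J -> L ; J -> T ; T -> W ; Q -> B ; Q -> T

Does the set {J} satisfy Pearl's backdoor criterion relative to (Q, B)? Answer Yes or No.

Backdoor paths from Q to B (paths whose first edge points into Q):
  P1: Q <- J -> B
  P2: Q <- J -> L <- B
  P3: Q <- J -> L -> T <- B
  P4: Q <- J -> T <- B
  P5: Q <- J -> T <- L <- B
Condition 1 (no descendant of Q in the set): holds — descendants of Q are {B, L, T, W}; none are in {J}.
Condition 2 (every backdoor path blocked by {J}):
  P1: blocked at fork node J ∈ conditioning set.
  P2: blocked at fork node J ∈ conditioning set.
  P3: blocked at fork node J ∈ conditioning set.
  P4: blocked at fork node J ∈ conditioning set.
  P5: blocked at fork node J ∈ conditioning set.
{J} satisfies the backdoor criterion.

Yes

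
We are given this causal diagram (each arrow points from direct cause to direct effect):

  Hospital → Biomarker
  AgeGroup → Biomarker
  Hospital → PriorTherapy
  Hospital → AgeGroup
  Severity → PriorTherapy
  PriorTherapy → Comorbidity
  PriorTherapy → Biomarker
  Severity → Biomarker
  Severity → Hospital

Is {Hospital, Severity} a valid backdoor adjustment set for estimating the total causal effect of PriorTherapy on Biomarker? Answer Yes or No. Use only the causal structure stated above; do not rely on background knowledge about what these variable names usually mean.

Backdoor paths from PriorTherapy to Biomarker (paths whose first edge points into PriorTherapy):
  P1: PriorTherapy <- Severity -> Hospital -> AgeGroup -> Biomarker
  P2: PriorTherapy <- Severity -> Hospital -> Biomarker
  P3: PriorTherapy <- Severity -> Biomarker
  P4: PriorTherapy <- Hospital <- Severity -> Biomarker
  P5: PriorTherapy <- Hospital -> AgeGroup -> Biomarker
  P6: PriorTherapy <- Hospital -> Biomarker
Condition 1 (no descendant of PriorTherapy in the set): holds — descendants of PriorTherapy are {Biomarker, Comorbidity}; none are in {Hospital, Severity}.
Condition 2 (every backdoor path blocked by {Hospital, Severity}):
  P1: blocked at fork node Severity ∈ conditioning set.
  P2: blocked at fork node Severity ∈ conditioning set.
  P3: blocked at fork node Severity ∈ conditioning set.
  P4: blocked at chain node Hospital ∈ conditioning set.
  P5: blocked at fork node Hospital ∈ conditioning set.
  P6: blocked at fork node Hospital ∈ conditioning set.
{Hospital, Severity} satisfies the backdoor criterion.

Yes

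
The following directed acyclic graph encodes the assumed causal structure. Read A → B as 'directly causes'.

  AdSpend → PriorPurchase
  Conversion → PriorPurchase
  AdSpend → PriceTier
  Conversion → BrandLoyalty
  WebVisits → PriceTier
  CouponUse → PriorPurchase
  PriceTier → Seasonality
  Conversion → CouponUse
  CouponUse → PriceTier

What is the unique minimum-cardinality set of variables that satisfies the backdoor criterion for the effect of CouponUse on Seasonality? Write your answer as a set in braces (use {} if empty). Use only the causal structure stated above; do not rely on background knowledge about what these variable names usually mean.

Variables eligible for adjustment (non-descendants of CouponUse, excluding CouponUse and Seasonality): {AdSpend, BrandLoyalty, Conversion, WebVisits}.
Backdoor paths from CouponUse to Seasonality:
  P1: CouponUse <- Conversion -> PriorPurchase <- AdSpend -> PriceTier -> Seasonality
Each backdoor path contains an unconditioned collider, so every path is already blocked with the empty conditioning set:
  P1: blocked at collider PriorPurchase (neither it nor any descendant is in the conditioning set).
The empty set is therefore the unique smallest valid set.

{}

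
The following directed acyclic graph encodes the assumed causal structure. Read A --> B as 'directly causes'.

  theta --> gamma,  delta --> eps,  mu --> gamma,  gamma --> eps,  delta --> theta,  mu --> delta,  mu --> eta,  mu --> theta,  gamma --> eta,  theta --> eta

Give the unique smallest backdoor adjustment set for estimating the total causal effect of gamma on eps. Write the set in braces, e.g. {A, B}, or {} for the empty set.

{delta}

Variables eligible for adjustment (non-descendants of gamma, excluding gamma and eps): {delta, mu, theta}.
Backdoor paths from gamma to eps:
  P1: gamma <- mu -> delta -> eps
  P2: gamma <- mu -> theta <- delta -> eps
  P3: gamma <- mu -> eta <- theta <- delta -> eps
  P4: gamma <- theta <- mu -> delta -> eps
  P5: gamma <- theta <- delta -> eps
  P6: gamma <- theta -> eta <- mu -> delta -> eps
The empty set is not sufficient: P1 (gamma <- mu -> delta -> eps) has no collider blocking it and no conditioned non-collider, so it is open.
Try {delta}:
  P1: blocked at chain node delta ∈ conditioning set.
  P2: blocked at collider theta (neither it nor any descendant is in the conditioning set).
  P3: blocked at collider eta (neither it nor any descendant is in the conditioning set).
  P4: blocked at chain node delta ∈ conditioning set.
  P5: blocked at fork node delta ∈ conditioning set.
  P6: blocked at collider eta (neither it nor any descendant is in the conditioning set).
{delta} contains no descendant of gamma and blocks every backdoor path.
No other singleton works — e.g. {mu} leaves P5 open — so {delta} is the unique smallest valid adjustment set.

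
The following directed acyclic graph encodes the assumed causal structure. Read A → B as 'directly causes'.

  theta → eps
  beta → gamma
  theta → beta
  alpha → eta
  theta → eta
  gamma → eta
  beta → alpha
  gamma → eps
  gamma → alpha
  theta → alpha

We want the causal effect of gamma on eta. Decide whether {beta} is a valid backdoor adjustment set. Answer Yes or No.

Backdoor paths from gamma to eta (paths whose first edge points into gamma):
  P1: gamma <- beta <- theta -> alpha -> eta
  P2: gamma <- beta <- theta -> eta
  P3: gamma <- beta -> alpha <- theta -> eta
  P4: gamma <- beta -> alpha -> eta
Condition 1 (no descendant of gamma in the set): holds — descendants of gamma are {alpha, eps, eta}; none are in {beta}.
Condition 2 (every backdoor path blocked by {beta}):
  P1: blocked at chain node beta ∈ conditioning set.
  P2: blocked at chain node beta ∈ conditioning set.
  P3: blocked at fork node beta ∈ conditioning set.
  P4: blocked at fork node beta ∈ conditioning set.
{beta} satisfies the backdoor criterion.

Yes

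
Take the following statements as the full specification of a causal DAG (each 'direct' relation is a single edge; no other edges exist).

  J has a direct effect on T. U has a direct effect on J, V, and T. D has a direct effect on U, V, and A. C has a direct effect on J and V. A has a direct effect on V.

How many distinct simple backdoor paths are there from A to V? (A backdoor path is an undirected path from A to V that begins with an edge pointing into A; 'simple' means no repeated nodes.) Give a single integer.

A backdoor path from A to V is any simple undirected path whose first edge points into A (i.e. leaves A via a parent).
Parents of A: {D}.
Enumerating:
  P1: A <- D -> U -> V
  P2: A <- D -> U -> J <- C -> V
  P3: A <- D -> U -> T <- J <- C -> V
  P4: A <- D -> V
That exhausts the simple backdoor paths. Count: 4.

4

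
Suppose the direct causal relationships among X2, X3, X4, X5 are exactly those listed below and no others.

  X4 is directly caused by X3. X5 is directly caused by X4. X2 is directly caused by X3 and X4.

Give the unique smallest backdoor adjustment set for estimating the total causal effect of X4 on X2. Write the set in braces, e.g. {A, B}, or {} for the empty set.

{X3}

Variables eligible for adjustment (non-descendants of X4, excluding X4 and X2): {X3}.
Backdoor paths from X4 to X2:
  P1: X4 <- X3 -> X2
The empty set is not sufficient: P1 (X4 <- X3 -> X2) has no collider blocking it and no conditioned non-collider, so it is open.
Try {X3}:
  P1: blocked at fork node X3 ∈ conditioning set.
{X3} contains no descendant of X4 and blocks every backdoor path.
{X3} is the unique smallest valid adjustment set.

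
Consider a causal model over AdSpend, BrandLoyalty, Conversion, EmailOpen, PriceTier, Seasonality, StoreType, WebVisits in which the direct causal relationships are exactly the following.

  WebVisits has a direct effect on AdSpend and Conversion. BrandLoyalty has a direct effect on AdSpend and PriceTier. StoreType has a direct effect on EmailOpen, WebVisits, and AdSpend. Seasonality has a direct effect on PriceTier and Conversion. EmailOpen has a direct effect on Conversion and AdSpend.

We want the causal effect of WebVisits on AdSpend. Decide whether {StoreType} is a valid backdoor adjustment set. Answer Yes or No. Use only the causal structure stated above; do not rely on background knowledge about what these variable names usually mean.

Backdoor paths from WebVisits to AdSpend (paths whose first edge points into WebVisits):
  P1: WebVisits <- StoreType -> EmailOpen -> Conversion <- Seasonality -> PriceTier <- BrandLoyalty -> AdSpend
  P2: WebVisits <- StoreType -> EmailOpen -> AdSpend
  P3: WebVisits <- StoreType -> AdSpend
Condition 1 (no descendant of WebVisits in the set): holds — descendants of WebVisits are {AdSpend, Conversion}; none are in {StoreType}.
Condition 2 (every backdoor path blocked by {StoreType}):
  P1: blocked at fork node StoreType ∈ conditioning set.
  P2: blocked at fork node StoreType ∈ conditioning set.
  P3: blocked at fork node StoreType ∈ conditioning set.
{StoreType} satisfies the backdoor criterion.

Yes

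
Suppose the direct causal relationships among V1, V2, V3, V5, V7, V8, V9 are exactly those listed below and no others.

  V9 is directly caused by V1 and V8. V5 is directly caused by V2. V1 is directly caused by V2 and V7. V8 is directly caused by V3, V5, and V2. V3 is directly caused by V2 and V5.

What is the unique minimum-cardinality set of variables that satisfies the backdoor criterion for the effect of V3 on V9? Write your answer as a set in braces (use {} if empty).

Variables eligible for adjustment (non-descendants of V3, excluding V3 and V9): {V1, V2, V5, V7}.
Backdoor paths from V3 to V9:
  P1: V3 <- V2 -> V5 -> V8 -> V9
  P2: V3 <- V2 -> V1 -> V9
  P3: V3 <- V2 -> V8 -> V9
  P4: V3 <- V5 <- V2 -> V1 -> V9
  P5: V3 <- V5 <- V2 -> V8 -> V9
  P6: V3 <- V5 -> V8 <- V2 -> V1 -> V9
  P7: V3 <- V5 -> V8 -> V9
The empty set is not sufficient: P1 (V3 <- V2 -> V5 -> V8 -> V9) has no collider blocking it and no conditioned non-collider, so it is open.
Try {V2, V5}:
  P1: blocked at fork node V2 ∈ conditioning set.
  P2: blocked at fork node V2 ∈ conditioning set.
  P3: blocked at fork node V2 ∈ conditioning set.
  P4: blocked at chain node V5 ∈ conditioning set.
  P5: blocked at chain node V5 ∈ conditioning set.
  P6: blocked at fork node V5 ∈ conditioning set.
  P7: blocked at fork node V5 ∈ conditioning set.
{V2, V5} contains no descendant of V3 and blocks every backdoor path.
Every element of {V2, V5} is needed (dropping V2 leaves P2 open; dropping V5 leaves P7 open), so no proper subset is valid.
Among all size-2 subsets of the eligible variables, only {V2, V5} blocks every backdoor path, so it is the unique smallest valid adjustment set.

{V2, V5}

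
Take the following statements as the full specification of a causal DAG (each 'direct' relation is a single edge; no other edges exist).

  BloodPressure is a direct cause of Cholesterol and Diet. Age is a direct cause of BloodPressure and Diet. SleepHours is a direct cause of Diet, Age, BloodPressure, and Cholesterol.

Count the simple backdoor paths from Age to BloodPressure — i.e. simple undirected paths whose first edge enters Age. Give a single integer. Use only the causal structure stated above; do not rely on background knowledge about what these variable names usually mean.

3

A backdoor path from Age to BloodPressure is any simple undirected path whose first edge points into Age (i.e. leaves Age via a parent).
Parents of Age: {SleepHours}.
Enumerating:
  P1: Age <- SleepHours -> BloodPressure
  P2: Age <- SleepHours -> Cholesterol <- BloodPressure
  P3: Age <- SleepHours -> Diet <- BloodPressure
That exhausts the simple backdoor paths. Count: 3.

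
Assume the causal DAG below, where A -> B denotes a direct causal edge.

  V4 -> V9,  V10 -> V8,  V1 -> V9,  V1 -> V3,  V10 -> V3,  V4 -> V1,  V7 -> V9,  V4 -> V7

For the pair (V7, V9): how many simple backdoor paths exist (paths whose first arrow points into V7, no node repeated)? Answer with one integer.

A backdoor path from V7 to V9 is any simple undirected path whose first edge points into V7 (i.e. leaves V7 via a parent).
Parents of V7: {V4}.
Enumerating:
  P1: V7 <- V4 -> V1 -> V9
  P2: V7 <- V4 -> V9
That exhausts the simple backdoor paths. Count: 2.

2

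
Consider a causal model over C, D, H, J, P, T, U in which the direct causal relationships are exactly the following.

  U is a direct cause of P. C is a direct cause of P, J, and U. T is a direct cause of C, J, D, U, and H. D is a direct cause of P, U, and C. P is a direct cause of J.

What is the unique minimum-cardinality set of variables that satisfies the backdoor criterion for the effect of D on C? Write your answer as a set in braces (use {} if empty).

Variables eligible for adjustment (non-descendants of D, excluding D and C): {H, T}.
Backdoor paths from D to C:
  P1: D <- T -> C
  P2: D <- T -> U <- C
  P3: D <- T -> U -> P <- C
  P4: D <- T -> U -> P -> J <- C
  P5: D <- T -> J <- C
  P6: D <- T -> J <- P <- C
  P7: D <- T -> J <- P <- U <- C
The empty set is not sufficient: P1 (D <- T -> C) has no collider blocking it and no conditioned non-collider, so it is open.
Try {T}:
  P1: blocked at fork node T ∈ conditioning set.
  P2: blocked at fork node T ∈ conditioning set.
  P3: blocked at fork node T ∈ conditioning set.
  P4: blocked at fork node T ∈ conditioning set.
  P5: blocked at fork node T ∈ conditioning set.
  P6: blocked at fork node T ∈ conditioning set.
  P7: blocked at fork node T ∈ conditioning set.
{T} contains no descendant of D and blocks every backdoor path.
No other singleton works — e.g. {H} leaves P1 open — so {T} is the unique smallest valid adjustment set.

{T}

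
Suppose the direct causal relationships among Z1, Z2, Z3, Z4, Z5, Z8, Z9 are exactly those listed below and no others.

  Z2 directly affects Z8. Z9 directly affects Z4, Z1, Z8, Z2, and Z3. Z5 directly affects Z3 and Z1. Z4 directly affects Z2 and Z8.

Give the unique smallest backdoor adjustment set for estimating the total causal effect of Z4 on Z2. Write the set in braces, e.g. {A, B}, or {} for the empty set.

{Z9}

Variables eligible for adjustment (non-descendants of Z4, excluding Z4 and Z2): {Z1, Z3, Z5, Z9}.
Backdoor paths from Z4 to Z2:
  P1: Z4 <- Z9 -> Z2
  P2: Z4 <- Z9 -> Z8 <- Z2
The empty set is not sufficient: P1 (Z4 <- Z9 -> Z2) has no collider blocking it and no conditioned non-collider, so it is open.
Try {Z9}:
  P1: blocked at fork node Z9 ∈ conditioning set.
  P2: blocked at fork node Z9 ∈ conditioning set.
{Z9} contains no descendant of Z4 and blocks every backdoor path.
No other singleton works — e.g. {Z5} leaves P1 open — so {Z9} is the unique smallest valid adjustment set.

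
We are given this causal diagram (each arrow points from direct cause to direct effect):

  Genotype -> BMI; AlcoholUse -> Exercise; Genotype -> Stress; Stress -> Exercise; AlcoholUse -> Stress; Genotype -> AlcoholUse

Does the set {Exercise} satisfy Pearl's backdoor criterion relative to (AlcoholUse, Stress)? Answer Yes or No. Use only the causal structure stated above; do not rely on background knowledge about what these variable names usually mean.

Backdoor paths from AlcoholUse to Stress (paths whose first edge points into AlcoholUse):
  P1: AlcoholUse <- Genotype -> Stress
Condition 1 (no descendant of AlcoholUse in the set): FAILS — Exercise is a descendant of AlcoholUse.
Condition 2 (every backdoor path blocked by {Exercise}):
  P1: open — no interior node is in the conditioning set.
{Exercise} does not satisfy the backdoor criterion.

No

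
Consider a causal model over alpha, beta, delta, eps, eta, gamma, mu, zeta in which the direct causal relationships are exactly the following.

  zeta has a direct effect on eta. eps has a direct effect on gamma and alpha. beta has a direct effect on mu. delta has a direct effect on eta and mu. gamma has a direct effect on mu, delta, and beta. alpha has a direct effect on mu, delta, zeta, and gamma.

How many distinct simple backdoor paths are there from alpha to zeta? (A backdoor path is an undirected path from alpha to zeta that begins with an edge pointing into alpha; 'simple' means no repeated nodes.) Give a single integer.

A backdoor path from alpha to zeta is any simple undirected path whose first edge points into alpha (i.e. leaves alpha via a parent).
Parents of alpha: {eps}.
Enumerating:
  P1: alpha <- eps -> gamma -> beta -> mu <- delta -> eta <- zeta
  P2: alpha <- eps -> gamma -> delta -> eta <- zeta
  P3: alpha <- eps -> gamma -> mu <- delta -> eta <- zeta
That exhausts the simple backdoor paths. Count: 3.

3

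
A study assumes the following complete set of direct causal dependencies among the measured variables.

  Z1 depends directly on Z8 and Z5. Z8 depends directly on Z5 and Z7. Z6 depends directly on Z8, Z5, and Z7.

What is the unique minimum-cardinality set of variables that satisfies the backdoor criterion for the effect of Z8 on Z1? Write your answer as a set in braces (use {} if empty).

Variables eligible for adjustment (non-descendants of Z8, excluding Z8 and Z1): {Z5, Z7}.
Backdoor paths from Z8 to Z1:
  P1: Z8 <- Z5 -> Z1
  P2: Z8 <- Z7 -> Z6 <- Z5 -> Z1
The empty set is not sufficient: P1 (Z8 <- Z5 -> Z1) has no collider blocking it and no conditioned non-collider, so it is open.
Try {Z5}:
  P1: blocked at fork node Z5 ∈ conditioning set.
  P2: blocked at collider Z6 (neither it nor any descendant is in the conditioning set).
{Z5} contains no descendant of Z8 and blocks every backdoor path.
No other singleton works — e.g. {Z7} leaves P1 open — so {Z5} is the unique smallest valid adjustment set.

{Z5}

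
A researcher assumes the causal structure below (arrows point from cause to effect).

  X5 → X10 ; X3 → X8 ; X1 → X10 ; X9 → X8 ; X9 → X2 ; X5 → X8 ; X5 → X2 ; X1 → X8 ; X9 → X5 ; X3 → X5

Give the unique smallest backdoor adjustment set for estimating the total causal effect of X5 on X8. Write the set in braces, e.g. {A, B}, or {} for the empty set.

{X3, X9}

Variables eligible for adjustment (non-descendants of X5, excluding X5 and X8): {X1, X3, X9}.
Backdoor paths from X5 to X8:
  P1: X5 <- X9 -> X8
  P2: X5 <- X3 -> X8
The empty set is not sufficient: P1 (X5 <- X9 -> X8) has no collider blocking it and no conditioned non-collider, so it is open.
Try {X3, X9}:
  P1: blocked at fork node X9 ∈ conditioning set.
  P2: blocked at fork node X3 ∈ conditioning set.
{X3, X9} contains no descendant of X5 and blocks every backdoor path.
Every element of {X3, X9} is needed (dropping X3 leaves P2 open; dropping X9 leaves P1 open), so no proper subset is valid.
Among all size-2 subsets of the eligible variables, only {X3, X9} blocks every backdoor path, so it is the unique smallest valid adjustment set.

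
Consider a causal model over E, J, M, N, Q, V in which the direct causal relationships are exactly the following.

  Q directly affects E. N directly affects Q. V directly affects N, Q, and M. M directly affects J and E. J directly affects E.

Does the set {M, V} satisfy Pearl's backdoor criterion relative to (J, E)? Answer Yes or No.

Yes

Backdoor paths from J to E (paths whose first edge points into J):
  P1: J <- M <- V -> N -> Q -> E
  P2: J <- M <- V -> Q -> E
  P3: J <- M -> E
Condition 1 (no descendant of J in the set): holds — descendants of J are {E}; none are in {M, V}.
Condition 2 (every backdoor path blocked by {M, V}):
  P1: blocked at chain node M ∈ conditioning set.
  P2: blocked at chain node M ∈ conditioning set.
  P3: blocked at fork node M ∈ conditioning set.
{M, V} satisfies the backdoor criterion.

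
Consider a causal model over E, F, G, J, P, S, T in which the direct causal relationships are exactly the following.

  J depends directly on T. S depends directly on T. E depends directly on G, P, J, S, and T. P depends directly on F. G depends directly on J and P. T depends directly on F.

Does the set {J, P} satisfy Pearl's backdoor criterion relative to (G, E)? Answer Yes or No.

Yes

Backdoor paths from G to E (paths whose first edge points into G):
  P1: G <- J <- T <- F -> P -> E
  P2: G <- J <- T -> S -> E
  P3: G <- J <- T -> E
  P4: G <- J -> E
  P5: G <- P <- F -> T -> J -> E
  P6: G <- P <- F -> T -> S -> E
  P7: G <- P <- F -> T -> E
  P8: G <- P -> E
Condition 1 (no descendant of G in the set): holds — descendants of G are {E}; none are in {J, P}.
Condition 2 (every backdoor path blocked by {J, P}):
  P1: blocked at chain node J ∈ conditioning set.
  P2: blocked at chain node J ∈ conditioning set.
  P3: blocked at chain node J ∈ conditioning set.
  P4: blocked at fork node J ∈ conditioning set.
  P5: blocked at chain node P ∈ conditioning set.
  P6: blocked at chain node P ∈ conditioning set.
  P7: blocked at chain node P ∈ conditioning set.
  P8: blocked at fork node P ∈ conditioning set.
{J, P} satisfies the backdoor criterion.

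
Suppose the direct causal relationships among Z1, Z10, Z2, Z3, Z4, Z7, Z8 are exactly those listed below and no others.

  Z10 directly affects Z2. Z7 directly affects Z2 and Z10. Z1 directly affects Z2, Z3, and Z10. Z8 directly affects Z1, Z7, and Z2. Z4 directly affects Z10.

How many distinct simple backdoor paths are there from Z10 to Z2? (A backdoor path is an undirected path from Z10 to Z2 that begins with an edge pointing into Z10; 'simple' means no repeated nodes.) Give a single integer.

6

A backdoor path from Z10 to Z2 is any simple undirected path whose first edge points into Z10 (i.e. leaves Z10 via a parent).
Parents of Z10: {Z1, Z4, Z7}.
Enumerating:
  P1: Z10 <- Z1 <- Z8 -> Z7 -> Z2
  P2: Z10 <- Z1 <- Z8 -> Z2
  P3: Z10 <- Z1 -> Z2
  P4: Z10 <- Z7 <- Z8 -> Z1 -> Z2
  P5: Z10 <- Z7 <- Z8 -> Z2
  P6: Z10 <- Z7 -> Z2
That exhausts the simple backdoor paths. Count: 6.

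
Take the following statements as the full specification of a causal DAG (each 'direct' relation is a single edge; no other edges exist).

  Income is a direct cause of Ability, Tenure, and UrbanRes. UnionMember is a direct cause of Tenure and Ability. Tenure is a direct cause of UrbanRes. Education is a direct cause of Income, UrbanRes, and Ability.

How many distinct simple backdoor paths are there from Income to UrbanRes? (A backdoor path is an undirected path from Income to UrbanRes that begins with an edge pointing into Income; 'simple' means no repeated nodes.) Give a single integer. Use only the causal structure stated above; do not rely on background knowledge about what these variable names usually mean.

A backdoor path from Income to UrbanRes is any simple undirected path whose first edge points into Income (i.e. leaves Income via a parent).
Parents of Income: {Education}.
Enumerating:
  P1: Income <- Education -> Ability <- UnionMember -> Tenure -> UrbanRes
  P2: Income <- Education -> UrbanRes
That exhausts the simple backdoor paths. Count: 2.

2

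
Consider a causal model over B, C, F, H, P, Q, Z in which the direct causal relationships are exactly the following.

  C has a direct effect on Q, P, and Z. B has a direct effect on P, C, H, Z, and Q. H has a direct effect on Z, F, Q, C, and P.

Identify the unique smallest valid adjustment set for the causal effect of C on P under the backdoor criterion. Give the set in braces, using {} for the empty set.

Variables eligible for adjustment (non-descendants of C, excluding C and P): {B, F, H}.
Backdoor paths from C to P:
  P1: C <- B -> H -> P
  P2: C <- B -> P
  P3: C <- B -> Z <- H -> P
  P4: C <- B -> Q <- H -> P
  P5: C <- H <- B -> P
  P6: C <- H -> P
  P7: C <- H -> Z <- B -> P
  P8: C <- H -> Q <- B -> P
The empty set is not sufficient: P1 (C <- B -> H -> P) has no collider blocking it and no conditioned non-collider, so it is open.
Try {B, H}:
  P1: blocked at fork node B ∈ conditioning set.
  P2: blocked at fork node B ∈ conditioning set.
  P3: blocked at fork node B ∈ conditioning set.
  P4: blocked at fork node B ∈ conditioning set.
  P5: blocked at chain node H ∈ conditioning set.
  P6: blocked at fork node H ∈ conditioning set.
  P7: blocked at fork node H ∈ conditioning set.
  P8: blocked at fork node H ∈ conditioning set.
{B, H} contains no descendant of C and blocks every backdoor path.
Every element of {B, H} is needed (dropping B leaves P2 open; dropping H leaves P6 open), so no proper subset is valid.
Among all size-2 subsets of the eligible variables, only {B, H} blocks every backdoor path, so it is the unique smallest valid adjustment set.

{B, H}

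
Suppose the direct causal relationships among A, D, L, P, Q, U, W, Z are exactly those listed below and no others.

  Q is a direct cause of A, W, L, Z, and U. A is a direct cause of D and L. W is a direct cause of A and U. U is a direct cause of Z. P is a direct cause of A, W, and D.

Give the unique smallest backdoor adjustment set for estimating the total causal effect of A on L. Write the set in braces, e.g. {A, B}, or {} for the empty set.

{Q}

Variables eligible for adjustment (non-descendants of A, excluding A and L): {P, Q, U, W, Z}.
Backdoor paths from A to L:
  P1: A <- P -> W <- Q -> L
  P2: A <- P -> W -> U <- Q -> L
  P3: A <- P -> W -> U -> Z <- Q -> L
  P4: A <- Q -> L
  P5: A <- W <- Q -> L
  P6: A <- W -> U <- Q -> L
  P7: A <- W -> U -> Z <- Q -> L
The empty set is not sufficient: P4 (A <- Q -> L) has no collider blocking it and no conditioned non-collider, so it is open.
Try {Q}:
  P1: blocked at collider W (neither it nor any descendant is in the conditioning set).
  P2: blocked at collider U (neither it nor any descendant is in the conditioning set).
  P3: blocked at collider Z (neither it nor any descendant is in the conditioning set).
  P4: blocked at fork node Q ∈ conditioning set.
  P5: blocked at fork node Q ∈ conditioning set.
  P6: blocked at collider U (neither it nor any descendant is in the conditioning set).
  P7: blocked at collider Z (neither it nor any descendant is in the conditioning set).
{Q} contains no descendant of A and blocks every backdoor path.
No other singleton works — e.g. {P} leaves P4 open — so {Q} is the unique smallest valid adjustment set.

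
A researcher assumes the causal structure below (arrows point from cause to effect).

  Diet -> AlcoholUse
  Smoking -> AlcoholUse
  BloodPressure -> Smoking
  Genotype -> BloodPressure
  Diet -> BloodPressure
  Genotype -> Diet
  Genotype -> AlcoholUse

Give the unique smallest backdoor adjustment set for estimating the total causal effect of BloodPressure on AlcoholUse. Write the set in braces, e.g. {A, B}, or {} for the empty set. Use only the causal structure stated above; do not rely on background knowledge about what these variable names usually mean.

Variables eligible for adjustment (non-descendants of BloodPressure, excluding BloodPressure and AlcoholUse): {Diet, Genotype}.
Backdoor paths from BloodPressure to AlcoholUse:
  P1: BloodPressure <- Genotype -> Diet -> AlcoholUse
  P2: BloodPressure <- Genotype -> AlcoholUse
  P3: BloodPressure <- Diet <- Genotype -> AlcoholUse
  P4: BloodPressure <- Diet -> AlcoholUse
The empty set is not sufficient: P1 (BloodPressure <- Genotype -> Diet -> AlcoholUse) has no collider blocking it and no conditioned non-collider, so it is open.
Try {Diet, Genotype}:
  P1: blocked at fork node Genotype ∈ conditioning set.
  P2: blocked at fork node Genotype ∈ conditioning set.
  P3: blocked at chain node Diet ∈ conditioning set.
  P4: blocked at fork node Diet ∈ conditioning set.
{Diet, Genotype} contains no descendant of BloodPressure and blocks every backdoor path.
Every element of {Diet, Genotype} is needed (dropping Diet leaves P4 open; dropping Genotype leaves P2 open), so no proper subset is valid.
Among all size-2 subsets of the eligible variables, only {Diet, Genotype} blocks every backdoor path, so it is the unique smallest valid adjustment set.

{Diet, Genotype}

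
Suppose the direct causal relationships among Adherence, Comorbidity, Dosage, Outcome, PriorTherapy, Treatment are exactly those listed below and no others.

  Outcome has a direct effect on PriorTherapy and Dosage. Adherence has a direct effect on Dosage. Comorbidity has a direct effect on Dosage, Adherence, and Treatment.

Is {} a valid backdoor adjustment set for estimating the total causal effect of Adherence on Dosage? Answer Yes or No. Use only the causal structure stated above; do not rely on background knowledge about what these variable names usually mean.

No

Backdoor paths from Adherence to Dosage (paths whose first edge points into Adherence):
  P1: Adherence <- Comorbidity -> Dosage
Condition 1 (no descendant of Adherence in the set): holds — descendants of Adherence are {Dosage}; none are in {}.
Condition 2 (every backdoor path blocked by {}):
  P1: open — no interior node is in the conditioning set.
{} does not satisfy the backdoor criterion.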